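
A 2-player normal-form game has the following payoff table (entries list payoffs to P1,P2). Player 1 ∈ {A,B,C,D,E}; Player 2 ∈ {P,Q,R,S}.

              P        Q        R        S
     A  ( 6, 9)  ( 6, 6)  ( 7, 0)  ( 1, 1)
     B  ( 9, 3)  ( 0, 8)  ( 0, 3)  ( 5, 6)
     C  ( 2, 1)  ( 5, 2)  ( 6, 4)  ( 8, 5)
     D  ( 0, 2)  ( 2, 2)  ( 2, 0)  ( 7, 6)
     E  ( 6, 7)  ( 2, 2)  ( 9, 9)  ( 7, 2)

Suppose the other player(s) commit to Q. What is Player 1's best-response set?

u_1(A vs Q) = 6
u_1(B vs Q) = 0
u_1(C vs Q) = 5
u_1(D vs Q) = 2
u_1(E vs Q) = 2
max payoff 6 at {A}

argmax u_1 = {A}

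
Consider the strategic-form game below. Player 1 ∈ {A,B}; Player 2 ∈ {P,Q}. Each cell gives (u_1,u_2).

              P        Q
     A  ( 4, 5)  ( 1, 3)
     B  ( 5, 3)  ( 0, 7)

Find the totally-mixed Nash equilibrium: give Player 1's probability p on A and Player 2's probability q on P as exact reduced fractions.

P1 indiff ⇒ q·4+(1-q)·1 = q·5+(1-q)·0 ⇒ q(-1) = (1-q)(-1) ⇒ q = 1/2
P2 indiff ⇒ p·5+(1-p)·3 = p·3+(1-p)·7 ⇒ p(2) = (1-p)(4) ⇒ p = 2/3

p=2/3, q=1/2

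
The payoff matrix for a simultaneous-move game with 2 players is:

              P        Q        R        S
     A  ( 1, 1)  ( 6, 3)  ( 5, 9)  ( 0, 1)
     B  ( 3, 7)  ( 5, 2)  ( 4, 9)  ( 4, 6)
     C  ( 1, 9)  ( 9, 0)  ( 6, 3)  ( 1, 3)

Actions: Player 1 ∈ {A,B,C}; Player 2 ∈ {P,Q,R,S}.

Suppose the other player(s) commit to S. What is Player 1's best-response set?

u_1(A vs S) = 0
u_1(B vs S) = 4
u_1(C vs S) = 1
max payoff 4 at {B}

BR_1 = {B}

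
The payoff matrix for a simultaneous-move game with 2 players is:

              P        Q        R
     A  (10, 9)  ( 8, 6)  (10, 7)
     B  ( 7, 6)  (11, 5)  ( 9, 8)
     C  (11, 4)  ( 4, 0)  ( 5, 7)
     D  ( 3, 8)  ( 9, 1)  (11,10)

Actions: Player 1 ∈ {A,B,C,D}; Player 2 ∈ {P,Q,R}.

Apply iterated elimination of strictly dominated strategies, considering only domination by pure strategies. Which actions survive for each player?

IESDS → P1:{A,C,D} P2:{P,R}

P2 drop Q (P beats it: A:9>6 B:6>5 C:4>0 D:8>1)
P1 drop B (A beats it: P:10>7 R:10>9)
P1→{A,C,D} P2→{P,R}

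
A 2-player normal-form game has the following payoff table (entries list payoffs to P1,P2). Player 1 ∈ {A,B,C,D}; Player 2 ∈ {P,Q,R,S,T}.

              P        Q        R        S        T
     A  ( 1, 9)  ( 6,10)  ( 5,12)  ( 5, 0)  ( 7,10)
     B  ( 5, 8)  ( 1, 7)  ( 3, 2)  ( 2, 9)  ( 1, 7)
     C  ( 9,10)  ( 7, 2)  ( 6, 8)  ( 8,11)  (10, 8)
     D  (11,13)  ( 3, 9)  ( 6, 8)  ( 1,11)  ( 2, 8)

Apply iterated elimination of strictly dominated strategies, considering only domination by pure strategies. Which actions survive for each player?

P1 drop A (C beats it: P:9>1 Q:7>6 R:6>5 S:8>5 T:10>7)
P1 drop B (C beats it: P:9>5 Q:7>1 R:6>3 S:8>2 T:10>1)
P2 drop Q (P beats it: C:10>2 D:13>9)
P2 drop R (P beats it: C:10>8 D:13>8)
P2 drop T (P beats it: C:10>8 D:13>8)
P1→{C,D} P2→{P,S}

Survivors P1:{C,D} P2:{P,S}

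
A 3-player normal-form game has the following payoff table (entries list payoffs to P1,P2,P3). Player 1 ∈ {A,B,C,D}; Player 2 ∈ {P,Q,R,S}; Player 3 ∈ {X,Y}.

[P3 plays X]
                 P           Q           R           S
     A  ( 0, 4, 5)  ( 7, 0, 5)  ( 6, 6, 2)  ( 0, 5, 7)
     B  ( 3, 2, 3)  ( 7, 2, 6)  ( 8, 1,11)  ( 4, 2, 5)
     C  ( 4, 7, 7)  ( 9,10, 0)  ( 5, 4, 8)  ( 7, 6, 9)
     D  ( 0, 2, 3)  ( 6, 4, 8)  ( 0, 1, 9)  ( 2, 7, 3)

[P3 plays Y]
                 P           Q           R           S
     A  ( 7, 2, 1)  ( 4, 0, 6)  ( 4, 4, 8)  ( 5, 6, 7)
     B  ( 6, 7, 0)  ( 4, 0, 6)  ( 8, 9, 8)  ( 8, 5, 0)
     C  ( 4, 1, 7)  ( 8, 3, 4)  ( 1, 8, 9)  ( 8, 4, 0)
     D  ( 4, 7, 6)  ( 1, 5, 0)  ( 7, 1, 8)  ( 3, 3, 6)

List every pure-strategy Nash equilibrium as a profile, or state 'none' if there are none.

(A,P,X): not NE [P1→C gives 4>0; P2→R gives 6>4]
(A,P,Y): not NE [P2→S gives 6>2; P3→X gives 5>1]
(A,Q,X): not NE [P1→C gives 9>7; P2→R gives 6>0; P3→Y gives 6>5]
(A,Q,Y): not NE [P1→C gives 8>4; P2→S gives 6>0]
(A,R,X): not NE [P1→B gives 8>6; P3→Y gives 8>2]
(A,R,Y): not NE [P1→B gives 8>4; P2→S gives 6>4]
(A,S,X): not NE [P1→C gives 7>0; P2→R gives 6>5]
(A,S,Y): not NE [P1→C gives 8>5]
(B,P,X): not NE [P1→C gives 4>3]
(B,P,Y): not NE [P1→A gives 7>6; P2→R gives 9>7; P3→X gives 3>0]
(B,Q,X): not NE [P1→C gives 9>7]
(B,Q,Y): not NE [P1→C gives 8>4; P2→R gives 9>0]
(B,R,X): not NE [P2→S gives 2>1]
(B,R,Y): not NE [P3→X gives 11>8]
(B,S,X): not NE [P1→C gives 7>4]
(B,S,Y): not NE [P2→R gives 9>5; P3→X gives 5>0]
(C,P,X): not NE [P2→Q gives 10>7]
(C,P,Y): not NE [P1→A gives 7>4; P2→R gives 8>1]
(C,Q,X): not NE [P3→Y gives 4>0]
(C,Q,Y): not NE [P2→R gives 8>3]
(C,R,X): not NE [P1→B gives 8>5; P2→Q gives 10>4; P3→Y gives 9>8]
(C,R,Y): not NE [P1→B gives 8>1]
(C,S,X): not NE [P2→Q gives 10>6]
(C,S,Y): not NE [P2→R gives 8>4; P3→X gives 9>0]
(D,P,X): not NE [P1→C gives 4>0; P2→S gives 7>2; P3→Y gives 6>3]
(D,P,Y): not NE [P1→A gives 7>4]
(D,Q,X): not NE [P1→C gives 9>6; P2→S gives 7>4]
(D,Q,Y): not NE [P1→C gives 8>1; P2→P gives 7>5; P3→X gives 8>0]
(D,R,X): not NE [P1→B gives 8>0; P2→S gives 7>1]
(D,R,Y): not NE [P1→B gives 8>7; P2→P gives 7>1; P3→X gives 9>8]
(D,S,X): not NE [P1→C gives 7>2; P3→Y gives 6>3]
(D,S,Y): not NE [P1→C gives 8>3; P2→P gives 7>3]

PSNE: ∅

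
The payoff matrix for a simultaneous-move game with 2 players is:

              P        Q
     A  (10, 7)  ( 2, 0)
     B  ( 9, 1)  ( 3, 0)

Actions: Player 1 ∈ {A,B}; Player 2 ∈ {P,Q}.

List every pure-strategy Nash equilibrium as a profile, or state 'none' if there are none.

(A,P): NE
(A,Q): not NE [P1→B gives 3>2; P2→P gives 7>0]
(B,P): not NE [P1→A gives 10>9]
(B,Q): not NE [P2→P gives 1>0]

Nash profiles: (A,P)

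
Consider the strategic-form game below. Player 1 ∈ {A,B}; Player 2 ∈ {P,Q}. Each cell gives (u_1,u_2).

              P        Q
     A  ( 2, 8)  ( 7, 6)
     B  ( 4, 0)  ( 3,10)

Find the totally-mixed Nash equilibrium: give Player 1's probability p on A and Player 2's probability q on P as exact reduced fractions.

p=5/6, q=2/3

P1 indiff ⇒ q·2+(1-q)·7 = q·4+(1-q)·3 ⇒ q(-2) = (1-q)(-4) ⇒ q = 2/3
P2 indiff ⇒ p·8+(1-p)·0 = p·6+(1-p)·10 ⇒ p(2) = (1-p)(10) ⇒ p = 5/6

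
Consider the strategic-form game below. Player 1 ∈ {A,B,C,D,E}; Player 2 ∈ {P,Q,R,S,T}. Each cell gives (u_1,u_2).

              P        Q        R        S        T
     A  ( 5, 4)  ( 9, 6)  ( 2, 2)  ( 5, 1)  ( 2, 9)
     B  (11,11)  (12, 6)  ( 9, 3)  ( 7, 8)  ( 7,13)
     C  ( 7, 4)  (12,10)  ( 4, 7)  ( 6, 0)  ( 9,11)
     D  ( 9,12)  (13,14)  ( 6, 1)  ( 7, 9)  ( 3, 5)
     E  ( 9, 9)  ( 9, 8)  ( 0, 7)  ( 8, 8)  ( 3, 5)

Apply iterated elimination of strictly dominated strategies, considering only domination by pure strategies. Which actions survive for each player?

P1 drop A (B beats it: P:11>5 Q:12>9 R:9>2 S:7>5 T:7>2)
P2 drop R (Q beats it: B:6>3 C:10>7 D:14>1 E:8>7)
P2 drop S (P beats it: B:11>8 C:4>0 D:12>9 E:9>8)
P1 drop E (B beats it: P:11>9 Q:12>9 T:7>3)
P1→{B,C,D} P2→{P,Q,T}

IESDS → P1:{B,C,D} P2:{P,Q,T}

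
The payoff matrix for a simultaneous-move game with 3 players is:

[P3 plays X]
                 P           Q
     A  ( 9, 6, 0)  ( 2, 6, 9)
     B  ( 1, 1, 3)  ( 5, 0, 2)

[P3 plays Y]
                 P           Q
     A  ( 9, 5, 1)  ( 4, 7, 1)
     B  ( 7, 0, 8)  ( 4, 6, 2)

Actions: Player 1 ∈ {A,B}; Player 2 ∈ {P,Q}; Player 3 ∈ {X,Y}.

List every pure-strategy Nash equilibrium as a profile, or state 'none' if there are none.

(A,P,X): not NE [P3→Y gives 1>0]
(A,P,Y): not NE [P2→Q gives 7>5]
(A,Q,X): not NE [P1→B gives 5>2]
(A,Q,Y): not NE [P3→X gives 9>1]
(B,P,X): not NE [P1→A gives 9>1; P3→Y gives 8>3]
(B,P,Y): not NE [P1→A gives 9>7; P2→Q gives 6>0]
(B,Q,X): not NE [P2→P gives 1>0]
(B,Q,Y): NE

PSNE = {(B,Q,Y)}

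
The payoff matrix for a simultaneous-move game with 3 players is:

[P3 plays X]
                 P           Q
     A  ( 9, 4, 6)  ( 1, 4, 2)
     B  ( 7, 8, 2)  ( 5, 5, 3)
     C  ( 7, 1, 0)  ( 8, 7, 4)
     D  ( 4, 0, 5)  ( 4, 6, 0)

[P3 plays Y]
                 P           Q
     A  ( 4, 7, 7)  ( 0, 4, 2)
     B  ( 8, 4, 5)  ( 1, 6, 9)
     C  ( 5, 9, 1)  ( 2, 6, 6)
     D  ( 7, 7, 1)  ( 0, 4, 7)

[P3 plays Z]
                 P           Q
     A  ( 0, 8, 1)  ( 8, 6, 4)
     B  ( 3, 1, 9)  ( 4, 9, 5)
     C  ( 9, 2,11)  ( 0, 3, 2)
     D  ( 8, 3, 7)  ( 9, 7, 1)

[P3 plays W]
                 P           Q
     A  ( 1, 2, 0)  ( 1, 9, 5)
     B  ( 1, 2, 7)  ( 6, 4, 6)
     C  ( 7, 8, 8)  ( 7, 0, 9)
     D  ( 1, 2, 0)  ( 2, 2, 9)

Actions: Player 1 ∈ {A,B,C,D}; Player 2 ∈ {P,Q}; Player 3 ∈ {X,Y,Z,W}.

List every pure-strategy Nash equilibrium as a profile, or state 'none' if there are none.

(A,P,X): not NE [P3→Y gives 7>6]
(A,P,Y): not NE [P1→B gives 8>4]
(A,P,Z): not NE [P1→C gives 9>0; P3→Y gives 7>1]
(A,P,W): not NE [P1→C gives 7>1; P2→Q gives 9>2; P3→Y gives 7>0]
(A,Q,X): not NE [P1→C gives 8>1; P3→W gives 5>2]
(A,Q,Y): not NE [P1→C gives 2>0; P2→P gives 7>4; P3→W gives 5>2]
(A,Q,Z): not NE [P1→D gives 9>8; P2→P gives 8>6; P3→W gives 5>4]
(A,Q,W): not NE [P1→C gives 7>1]
(B,P,X): not NE [P1→A gives 9>7; P3→Z gives 9>2]
(B,P,Y): not NE [P2→Q gives 6>4; P3→Z gives 9>5]
(B,P,Z): not NE [P1→C gives 9>3; P2→Q gives 9>1]
(B,P,W): not NE [P1→C gives 7>1; P2→Q gives 4>2; P3→Z gives 9>7]
(B,Q,X): not NE [P1→C gives 8>5; P2→P gives 8>5; P3→Y gives 9>3]
(B,Q,Y): not NE [P1→C gives 2>1]
(B,Q,Z): not NE [P1→D gives 9>4; P3→Y gives 9>5]
(B,Q,W): not NE [P1→C gives 7>6; P3→Y gives 9>6]
(C,P,X): not NE [P1→A gives 9>7; P2→Q gives 7>1; P3→Z gives 11>0]
(C,P,Y): not NE [P1→B gives 8>5; P3→Z gives 11>1]
(C,P,Z): not NE [P2→Q gives 3>2]
(C,P,W): not NE [P3→Z gives 11>8]
(C,Q,X): not NE [P3→W gives 9>4]
(C,Q,Y): not NE [P2→P gives 9>6; P3→W gives 9>6]
(C,Q,Z): not NE [P1→D gives 9>0; P3→W gives 9>2]
(C,Q,W): not NE [P2→P gives 8>0]
(D,P,X): not NE [P1→A gives 9>4; P2→Q gives 6>0; P3→Z gives 7>5]
(D,P,Y): not NE [P1→B gives 8>7; P3→Z gives 7>1]
(D,P,Z): not NE [P1→C gives 9>8; P2→Q gives 7>3]
(D,P,W): not NE [P1→C gives 7>1; P3→Z gives 7>0]
(D,Q,X): not NE [P1→C gives 8>4; P3→W gives 9>0]
(D,Q,Y): not NE [P1→C gives 2>0; P2→P gives 7>4; P3→W gives 9>7]
(D,Q,Z): not NE [P3→W gives 9>1]
(D,Q,W): not NE [P1→C gives 7>2]

PSNE: ∅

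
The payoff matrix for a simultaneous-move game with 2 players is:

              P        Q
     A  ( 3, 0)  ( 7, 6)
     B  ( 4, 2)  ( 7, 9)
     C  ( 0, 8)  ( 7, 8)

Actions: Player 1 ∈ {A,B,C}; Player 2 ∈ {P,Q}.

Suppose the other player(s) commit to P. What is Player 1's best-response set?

BR_1 = {B}

u_1(A vs P) = 3
u_1(B vs P) = 4
u_1(C vs P) = 0
max payoff 4 at {B}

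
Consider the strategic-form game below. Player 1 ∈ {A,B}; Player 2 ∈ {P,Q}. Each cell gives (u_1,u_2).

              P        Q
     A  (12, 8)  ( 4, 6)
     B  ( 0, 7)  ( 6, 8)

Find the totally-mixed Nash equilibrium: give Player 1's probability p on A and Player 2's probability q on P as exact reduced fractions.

p=1/3, q=1/7

P1 indiff ⇒ q·12+(1-q)·4 = q·0+(1-q)·6 ⇒ q(12) = (1-q)(2) ⇒ q = 1/7
P2 indiff ⇒ p·8+(1-p)·7 = p·6+(1-p)·8 ⇒ p(2) = (1-p)(1) ⇒ p = 1/3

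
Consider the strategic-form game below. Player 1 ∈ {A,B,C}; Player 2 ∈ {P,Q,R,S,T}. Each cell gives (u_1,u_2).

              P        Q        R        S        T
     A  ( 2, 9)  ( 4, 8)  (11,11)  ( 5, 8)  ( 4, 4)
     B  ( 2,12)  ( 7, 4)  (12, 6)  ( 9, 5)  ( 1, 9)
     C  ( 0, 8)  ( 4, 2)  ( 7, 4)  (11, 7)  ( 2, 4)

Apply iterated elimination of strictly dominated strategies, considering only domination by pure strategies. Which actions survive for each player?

Survivors P1:{A,B} P2:{P,R}

P2 drop Q (P beats it: A:9>8 B:12>4 C:8>2)
P2 drop S (P beats it: A:9>8 B:12>5 C:8>7)
P1 drop C (A beats it: P:2>0 R:11>7 T:4>2)
P2 drop T (P beats it: A:9>4 B:12>9)
P1→{A,B} P2→{P,R}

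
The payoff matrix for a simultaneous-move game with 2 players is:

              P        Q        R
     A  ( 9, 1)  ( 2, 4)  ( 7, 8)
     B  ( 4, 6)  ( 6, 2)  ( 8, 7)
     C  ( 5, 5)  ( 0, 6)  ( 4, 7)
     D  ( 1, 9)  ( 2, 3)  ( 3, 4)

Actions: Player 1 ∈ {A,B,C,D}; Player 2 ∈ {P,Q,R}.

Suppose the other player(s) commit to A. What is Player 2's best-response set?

BR_2 = {R}

u_2(P vs A) = 1
u_2(Q vs A) = 4
u_2(R vs A) = 8
max payoff 8 at {R}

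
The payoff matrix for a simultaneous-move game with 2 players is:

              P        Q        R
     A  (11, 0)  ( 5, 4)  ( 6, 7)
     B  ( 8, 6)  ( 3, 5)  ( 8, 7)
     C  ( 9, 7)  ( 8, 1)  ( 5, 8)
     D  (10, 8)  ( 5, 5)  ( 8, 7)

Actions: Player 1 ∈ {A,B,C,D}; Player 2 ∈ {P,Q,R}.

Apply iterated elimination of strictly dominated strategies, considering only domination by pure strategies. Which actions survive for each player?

P2 drop Q (R beats it: A:7>4 B:7>5 C:8>1 D:7>5)
P1 drop C (A beats it: P:11>9 R:6>5)
P1→{A,B,D} P2→{P,R}

IESDS → P1:{A,B,D} P2:{P,R}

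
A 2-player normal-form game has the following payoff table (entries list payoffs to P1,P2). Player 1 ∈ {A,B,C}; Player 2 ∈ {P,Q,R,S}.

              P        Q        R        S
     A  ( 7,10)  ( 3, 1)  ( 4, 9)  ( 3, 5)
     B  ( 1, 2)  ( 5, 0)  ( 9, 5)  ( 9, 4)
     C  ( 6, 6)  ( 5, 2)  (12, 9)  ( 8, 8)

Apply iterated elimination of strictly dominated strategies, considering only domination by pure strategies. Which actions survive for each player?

Survivors P1:{A,C} P2:{P,R}

P2 drop Q (P beats it: A:10>1 B:2>0 C:6>2)
P2 drop S (R beats it: A:9>5 B:5>4 C:9>8)
P1 drop B (C beats it: P:6>1 R:12>9)
P1→{A,C} P2→{P,R}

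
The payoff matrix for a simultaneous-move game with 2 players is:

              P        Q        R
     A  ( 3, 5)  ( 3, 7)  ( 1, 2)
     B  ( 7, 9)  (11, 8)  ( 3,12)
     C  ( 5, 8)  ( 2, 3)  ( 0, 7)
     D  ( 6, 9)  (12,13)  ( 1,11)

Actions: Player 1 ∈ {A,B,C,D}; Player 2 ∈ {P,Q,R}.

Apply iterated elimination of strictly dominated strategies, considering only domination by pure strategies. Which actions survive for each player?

IESDS → P1:{B,D} P2:{Q,R}

P1 drop A (B beats it: P:7>3 Q:11>3 R:3>1)
P1 drop C (B beats it: P:7>5 Q:11>2 R:3>0)
P2 drop P (R beats it: B:12>9 D:11>9)
P1→{B,D} P2→{Q,R}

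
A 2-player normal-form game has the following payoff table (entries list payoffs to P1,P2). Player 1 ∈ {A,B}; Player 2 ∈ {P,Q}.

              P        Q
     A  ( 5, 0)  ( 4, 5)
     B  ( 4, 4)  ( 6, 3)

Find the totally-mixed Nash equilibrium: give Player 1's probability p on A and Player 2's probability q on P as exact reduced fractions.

(p,q) = (1/6, 2/3)

P1 indiff ⇒ q·5+(1-q)·4 = q·4+(1-q)·6 ⇒ q(1) = (1-q)(2) ⇒ q = 2/3
P2 indiff ⇒ p·0+(1-p)·4 = p·5+(1-p)·3 ⇒ p(-5) = (1-p)(-1) ⇒ p = 1/6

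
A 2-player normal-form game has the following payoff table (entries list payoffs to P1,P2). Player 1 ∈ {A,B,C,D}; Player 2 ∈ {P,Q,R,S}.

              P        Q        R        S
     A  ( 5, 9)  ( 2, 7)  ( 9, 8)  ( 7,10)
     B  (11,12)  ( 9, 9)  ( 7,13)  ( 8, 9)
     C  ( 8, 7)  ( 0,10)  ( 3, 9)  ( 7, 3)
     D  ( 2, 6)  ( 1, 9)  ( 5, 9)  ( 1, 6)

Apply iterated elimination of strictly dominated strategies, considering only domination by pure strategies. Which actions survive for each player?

Survivors P1:{A,B} P2:{P,R,S}

P1 drop C (B beats it: P:11>8 Q:9>0 R:7>3 S:8>7)
P1 drop D (A beats it: P:5>2 Q:2>1 R:9>5 S:7>1)
P2 drop Q (P beats it: A:9>7 B:12>9)
P1→{A,B} P2→{P,R,S}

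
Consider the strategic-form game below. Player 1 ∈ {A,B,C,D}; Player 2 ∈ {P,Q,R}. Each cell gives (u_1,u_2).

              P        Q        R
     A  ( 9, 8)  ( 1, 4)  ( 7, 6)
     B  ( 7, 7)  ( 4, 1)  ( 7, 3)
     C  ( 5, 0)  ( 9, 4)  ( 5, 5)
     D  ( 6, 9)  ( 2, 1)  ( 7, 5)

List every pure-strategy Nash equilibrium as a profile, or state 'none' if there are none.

(A,P): NE
(A,Q): not NE [P1→C gives 9>1; P2→P gives 8>4]
(A,R): not NE [P2→P gives 8>6]
(B,P): not NE [P1→A gives 9>7]
(B,Q): not NE [P1→C gives 9>4; P2→P gives 7>1]
(B,R): not NE [P2→P gives 7>3]
(C,P): not NE [P1→A gives 9>5; P2→R gives 5>0]
(C,Q): not NE [P2→R gives 5>4]
(C,R): not NE [P1→D gives 7>5]
(D,P): not NE [P1→A gives 9>6]
(D,Q): not NE [P1→C gives 9>2; P2→P gives 9>1]
(D,R): not NE [P2→P gives 9>5]

NE set: (A,P)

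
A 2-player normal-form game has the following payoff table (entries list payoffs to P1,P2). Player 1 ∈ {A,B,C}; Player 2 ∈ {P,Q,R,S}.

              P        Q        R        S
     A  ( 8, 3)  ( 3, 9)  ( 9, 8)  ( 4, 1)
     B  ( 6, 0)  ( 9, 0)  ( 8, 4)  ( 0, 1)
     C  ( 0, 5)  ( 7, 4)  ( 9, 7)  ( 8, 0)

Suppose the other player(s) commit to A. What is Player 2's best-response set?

u_2(P vs A) = 3
u_2(Q vs A) = 9
u_2(R vs A) = 8
u_2(S vs A) = 1
max payoff 9 at {Q}

P2 best: {Q}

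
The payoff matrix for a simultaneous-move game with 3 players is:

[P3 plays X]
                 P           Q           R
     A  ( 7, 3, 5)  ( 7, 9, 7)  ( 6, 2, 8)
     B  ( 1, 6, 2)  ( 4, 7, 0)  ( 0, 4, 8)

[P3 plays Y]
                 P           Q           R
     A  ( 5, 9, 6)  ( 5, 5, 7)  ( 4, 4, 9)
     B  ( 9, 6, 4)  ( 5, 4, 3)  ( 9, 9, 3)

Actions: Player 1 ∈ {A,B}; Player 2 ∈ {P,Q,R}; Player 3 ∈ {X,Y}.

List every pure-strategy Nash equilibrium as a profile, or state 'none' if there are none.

PSNE = {(A,Q,X)}

(A,P,X): not NE [P2→Q gives 9>3; P3→Y gives 6>5]
(A,P,Y): not NE [P1→B gives 9>5]
(A,Q,X): NE
(A,Q,Y): not NE [P2→P gives 9>5]
(A,R,X): not NE [P2→Q gives 9>2; P3→Y gives 9>8]
(A,R,Y): not NE [P1→B gives 9>4; P2→P gives 9>4]
(B,P,X): not NE [P1→A gives 7>1; P2→Q gives 7>6; P3→Y gives 4>2]
(B,P,Y): not NE [P2→R gives 9>6]
(B,Q,X): not NE [P1→A gives 7>4; P3→Y gives 3>0]
(B,Q,Y): not NE [P2→R gives 9>4]
(B,R,X): not NE [P1→A gives 6>0; P2→Q gives 7>4]
(B,R,Y): not NE [P3→X gives 8>3]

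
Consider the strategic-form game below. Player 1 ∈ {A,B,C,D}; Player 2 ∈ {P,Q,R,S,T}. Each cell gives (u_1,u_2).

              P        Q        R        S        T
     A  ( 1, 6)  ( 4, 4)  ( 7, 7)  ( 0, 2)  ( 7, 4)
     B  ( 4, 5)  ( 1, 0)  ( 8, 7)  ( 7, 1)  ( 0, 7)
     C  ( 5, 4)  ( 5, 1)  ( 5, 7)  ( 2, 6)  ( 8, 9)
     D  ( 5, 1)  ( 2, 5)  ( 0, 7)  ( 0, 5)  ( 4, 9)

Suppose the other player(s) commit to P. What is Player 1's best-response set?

u_1(A vs P) = 1
u_1(B vs P) = 4
u_1(C vs P) = 5
u_1(D vs P) = 5
max payoff 5 at {C,D}

P1 best: {C,D}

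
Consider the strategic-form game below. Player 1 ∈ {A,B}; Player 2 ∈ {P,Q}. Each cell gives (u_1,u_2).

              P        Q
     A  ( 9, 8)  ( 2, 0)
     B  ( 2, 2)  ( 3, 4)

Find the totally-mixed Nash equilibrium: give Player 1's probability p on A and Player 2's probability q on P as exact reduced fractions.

p=1/5, q=1/8

P1 indiff ⇒ q·9+(1-q)·2 = q·2+(1-q)·3 ⇒ q(7) = (1-q)(1) ⇒ q = 1/8
P2 indiff ⇒ p·8+(1-p)·2 = p·0+(1-p)·4 ⇒ p(8) = (1-p)(2) ⇒ p = 1/5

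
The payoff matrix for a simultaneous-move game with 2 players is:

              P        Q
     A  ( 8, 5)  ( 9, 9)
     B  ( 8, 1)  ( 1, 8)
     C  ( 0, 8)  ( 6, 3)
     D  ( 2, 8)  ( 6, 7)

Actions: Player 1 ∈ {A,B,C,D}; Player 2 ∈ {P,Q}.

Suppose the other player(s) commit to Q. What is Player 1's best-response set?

u_1(A vs Q) = 9
u_1(B vs Q) = 1
u_1(C vs Q) = 6
u_1(D vs Q) = 6
max payoff 9 at {A}

P1 best: {A}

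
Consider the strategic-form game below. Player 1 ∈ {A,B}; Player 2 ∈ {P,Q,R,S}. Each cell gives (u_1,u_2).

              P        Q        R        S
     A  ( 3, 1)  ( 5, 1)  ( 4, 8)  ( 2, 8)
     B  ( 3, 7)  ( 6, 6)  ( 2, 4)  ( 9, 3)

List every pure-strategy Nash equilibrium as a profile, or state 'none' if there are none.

Nash profiles: (A,R), (B,P)

(A,P): not NE [P2→S gives 8>1]
(A,Q): not NE [P1→B gives 6>5; P2→S gives 8>1]
(A,R): NE
(A,S): not NE [P1→B gives 9>2]
(B,P): NE
(B,Q): not NE [P2→P gives 7>6]
(B,R): not NE [P1→A gives 4>2; P2→P gives 7>4]
(B,S): not NE [P2→P gives 7>3]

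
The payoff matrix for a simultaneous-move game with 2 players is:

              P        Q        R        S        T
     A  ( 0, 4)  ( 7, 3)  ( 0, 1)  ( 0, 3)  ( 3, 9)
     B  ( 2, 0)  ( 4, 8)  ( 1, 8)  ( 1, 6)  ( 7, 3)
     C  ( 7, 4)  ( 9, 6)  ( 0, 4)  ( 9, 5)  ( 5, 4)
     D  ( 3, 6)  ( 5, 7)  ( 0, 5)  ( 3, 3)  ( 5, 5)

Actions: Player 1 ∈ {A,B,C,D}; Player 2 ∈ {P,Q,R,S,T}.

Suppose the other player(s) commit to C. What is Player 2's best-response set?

u_2(P vs C) = 4
u_2(Q vs C) = 6
u_2(R vs C) = 4
u_2(S vs C) = 5
u_2(T vs C) = 4
max payoff 6 at {Q}

P2 best: {Q}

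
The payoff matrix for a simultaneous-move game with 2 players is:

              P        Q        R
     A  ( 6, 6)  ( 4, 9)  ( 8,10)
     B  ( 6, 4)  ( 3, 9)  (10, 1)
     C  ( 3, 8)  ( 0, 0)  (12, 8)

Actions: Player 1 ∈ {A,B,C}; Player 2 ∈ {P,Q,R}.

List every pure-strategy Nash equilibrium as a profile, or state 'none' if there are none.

(A,P): not NE [P2→R gives 10>6]
(A,Q): not NE [P2→R gives 10>9]
(A,R): not NE [P1→C gives 12>8]
(B,P): not NE [P2→Q gives 9>4]
(B,Q): not NE [P1→A gives 4>3]
(B,R): not NE [P1→C gives 12>10; P2→Q gives 9>1]
(C,P): not NE [P1→B gives 6>3]
(C,Q): not NE [P1→A gives 4>0; P2→R gives 8>0]
(C,R): NE

PSNE = {(C,R)}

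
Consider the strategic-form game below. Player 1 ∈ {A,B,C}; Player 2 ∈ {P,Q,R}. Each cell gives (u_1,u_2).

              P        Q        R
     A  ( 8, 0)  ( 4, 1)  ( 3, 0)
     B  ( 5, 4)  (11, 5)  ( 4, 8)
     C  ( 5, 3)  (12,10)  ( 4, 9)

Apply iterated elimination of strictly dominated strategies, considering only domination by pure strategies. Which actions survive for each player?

P2 drop P (Q beats it: A:1>0 B:5>4 C:10>3)
P1 drop A (B beats it: Q:11>4 R:4>3)
P1→{B,C} P2→{Q,R}

Survivors P1:{B,C} P2:{Q,R}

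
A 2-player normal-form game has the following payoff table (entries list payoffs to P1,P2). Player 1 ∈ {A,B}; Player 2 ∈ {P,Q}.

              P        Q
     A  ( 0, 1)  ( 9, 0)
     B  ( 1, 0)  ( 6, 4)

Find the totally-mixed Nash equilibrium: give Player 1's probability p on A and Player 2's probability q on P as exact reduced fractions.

p=4/5, q=3/4

P1 indiff ⇒ q·0+(1-q)·9 = q·1+(1-q)·6 ⇒ q(-1) = (1-q)(-3) ⇒ q = 3/4
P2 indiff ⇒ p·1+(1-p)·0 = p·0+(1-p)·4 ⇒ p(1) = (1-p)(4) ⇒ p = 4/5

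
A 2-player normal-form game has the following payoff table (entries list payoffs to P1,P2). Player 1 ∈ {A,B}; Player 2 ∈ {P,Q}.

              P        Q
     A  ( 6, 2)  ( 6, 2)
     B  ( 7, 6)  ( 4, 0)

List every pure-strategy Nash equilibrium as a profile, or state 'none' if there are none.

(A,P): not NE [P1→B gives 7>6]
(A,Q): NE
(B,P): NE
(B,Q): not NE [P1→A gives 6>4; P2→P gives 6>0]

PSNE = {(A,Q), (B,P)}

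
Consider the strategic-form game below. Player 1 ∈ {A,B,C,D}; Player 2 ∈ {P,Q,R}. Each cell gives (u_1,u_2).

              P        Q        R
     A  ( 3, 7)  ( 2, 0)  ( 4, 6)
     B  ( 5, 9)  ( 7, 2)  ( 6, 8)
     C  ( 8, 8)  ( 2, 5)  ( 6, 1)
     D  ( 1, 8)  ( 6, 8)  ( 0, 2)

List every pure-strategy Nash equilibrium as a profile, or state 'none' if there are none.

NE set: (C,P)

(A,P): not NE [P1→C gives 8>3]
(A,Q): not NE [P1→B gives 7>2; P2→P gives 7>0]
(A,R): not NE [P1→C gives 6>4; P2→P gives 7>6]
(B,P): not NE [P1→C gives 8>5]
(B,Q): not NE [P2→P gives 9>2]
(B,R): not NE [P2→P gives 9>8]
(C,P): NE
(C,Q): not NE [P1→B gives 7>2; P2→P gives 8>5]
(C,R): not NE [P2→P gives 8>1]
(D,P): not NE [P1→C gives 8>1]
(D,Q): not NE [P1→B gives 7>6]
(D,R): not NE [P1→C gives 6>0; P2→Q gives 8>2]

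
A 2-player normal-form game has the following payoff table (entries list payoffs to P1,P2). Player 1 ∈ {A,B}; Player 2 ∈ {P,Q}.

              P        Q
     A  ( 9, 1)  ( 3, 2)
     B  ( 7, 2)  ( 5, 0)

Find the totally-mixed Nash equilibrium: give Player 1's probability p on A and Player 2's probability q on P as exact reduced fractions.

P1 mixes 2/3 on A; P2 mixes 1/2 on P

P1 indiff ⇒ q·9+(1-q)·3 = q·7+(1-q)·5 ⇒ q(2) = (1-q)(2) ⇒ q = 1/2
P2 indiff ⇒ p·1+(1-p)·2 = p·2+(1-p)·0 ⇒ p(-1) = (1-p)(-2) ⇒ p = 2/3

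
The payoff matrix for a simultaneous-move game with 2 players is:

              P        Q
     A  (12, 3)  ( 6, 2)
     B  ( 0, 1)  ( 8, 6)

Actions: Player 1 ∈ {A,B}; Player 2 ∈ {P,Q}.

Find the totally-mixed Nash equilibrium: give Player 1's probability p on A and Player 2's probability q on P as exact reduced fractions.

P1 indiff ⇒ q·12+(1-q)·6 = q·0+(1-q)·8 ⇒ q(12) = (1-q)(2) ⇒ q = 1/7
P2 indiff ⇒ p·3+(1-p)·1 = p·2+(1-p)·6 ⇒ p(1) = (1-p)(5) ⇒ p = 5/6

P1 mixes 5/6 on A; P2 mixes 1/7 on P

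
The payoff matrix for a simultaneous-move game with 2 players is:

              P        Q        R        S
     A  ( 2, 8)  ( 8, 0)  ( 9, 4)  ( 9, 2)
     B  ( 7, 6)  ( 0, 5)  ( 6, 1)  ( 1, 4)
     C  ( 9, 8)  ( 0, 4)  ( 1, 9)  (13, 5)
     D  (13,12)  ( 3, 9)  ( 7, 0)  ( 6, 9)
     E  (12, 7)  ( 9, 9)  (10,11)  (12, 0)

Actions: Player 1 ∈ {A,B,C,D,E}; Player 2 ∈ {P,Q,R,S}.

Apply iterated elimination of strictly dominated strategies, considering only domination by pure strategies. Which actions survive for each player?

P1 drop A (E beats it: P:12>2 Q:9>8 R:10>9 S:12>9)
P1 drop B (D beats it: P:13>7 Q:3>0 R:7>6 S:6>1)
P2 drop S (P beats it: C:8>5 D:12>9 E:7>0)
P1 drop C (D beats it: P:13>9 Q:3>0 R:7>1)
P1→{D,E} P2→{P,Q,R}

Remaining: P1:{D,E} P2:{P,Q,R}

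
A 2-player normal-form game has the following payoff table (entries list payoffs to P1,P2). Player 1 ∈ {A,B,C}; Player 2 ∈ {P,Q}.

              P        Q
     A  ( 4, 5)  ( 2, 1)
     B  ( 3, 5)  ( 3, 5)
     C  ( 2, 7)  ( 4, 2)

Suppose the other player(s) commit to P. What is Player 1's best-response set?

P1 best: {A}

u_1(A vs P) = 4
u_1(B vs P) = 3
u_1(C vs P) = 2
max payoff 4 at {A}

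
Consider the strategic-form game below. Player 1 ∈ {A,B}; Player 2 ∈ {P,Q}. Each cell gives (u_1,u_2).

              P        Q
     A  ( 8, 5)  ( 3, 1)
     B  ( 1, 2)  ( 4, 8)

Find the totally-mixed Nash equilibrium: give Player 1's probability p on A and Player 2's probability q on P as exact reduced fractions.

P1 mixes 3/5 on A; P2 mixes 1/8 on P

P1 indiff ⇒ q·8+(1-q)·3 = q·1+(1-q)·4 ⇒ q(7) = (1-q)(1) ⇒ q = 1/8
P2 indiff ⇒ p·5+(1-p)·2 = p·1+(1-p)·8 ⇒ p(4) = (1-p)(6) ⇒ p = 3/5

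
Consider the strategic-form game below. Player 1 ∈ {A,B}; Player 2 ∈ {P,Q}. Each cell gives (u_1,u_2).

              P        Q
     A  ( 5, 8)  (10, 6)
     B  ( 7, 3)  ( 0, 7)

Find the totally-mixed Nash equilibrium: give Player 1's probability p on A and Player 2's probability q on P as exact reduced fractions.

P1 indiff ⇒ q·5+(1-q)·10 = q·7+(1-q)·0 ⇒ q(-2) = (1-q)(-10) ⇒ q = 5/6
P2 indiff ⇒ p·8+(1-p)·3 = p·6+(1-p)·7 ⇒ p(2) = (1-p)(4) ⇒ p = 2/3

P1 mixes 2/3 on A; P2 mixes 5/6 on P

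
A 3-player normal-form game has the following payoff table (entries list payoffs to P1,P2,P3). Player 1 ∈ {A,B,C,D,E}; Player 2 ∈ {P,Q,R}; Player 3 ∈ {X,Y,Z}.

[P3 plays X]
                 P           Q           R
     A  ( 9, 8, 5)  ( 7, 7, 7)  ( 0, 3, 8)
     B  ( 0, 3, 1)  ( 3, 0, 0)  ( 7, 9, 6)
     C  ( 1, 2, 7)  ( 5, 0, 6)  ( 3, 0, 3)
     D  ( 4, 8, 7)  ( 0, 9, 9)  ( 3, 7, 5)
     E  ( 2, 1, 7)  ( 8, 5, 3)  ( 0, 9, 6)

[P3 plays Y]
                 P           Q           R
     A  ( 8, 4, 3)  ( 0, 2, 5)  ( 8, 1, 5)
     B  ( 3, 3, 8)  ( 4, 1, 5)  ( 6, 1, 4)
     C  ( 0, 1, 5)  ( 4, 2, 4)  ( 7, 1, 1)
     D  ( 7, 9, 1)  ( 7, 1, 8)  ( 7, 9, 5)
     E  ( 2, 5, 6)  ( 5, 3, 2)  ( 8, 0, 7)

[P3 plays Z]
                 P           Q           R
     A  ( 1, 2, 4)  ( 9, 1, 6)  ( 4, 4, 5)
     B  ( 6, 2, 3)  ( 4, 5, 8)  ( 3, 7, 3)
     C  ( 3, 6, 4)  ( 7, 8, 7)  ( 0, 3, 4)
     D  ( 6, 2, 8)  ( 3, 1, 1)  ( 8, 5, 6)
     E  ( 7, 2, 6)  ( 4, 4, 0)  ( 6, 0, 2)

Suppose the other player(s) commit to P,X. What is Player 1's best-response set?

u_1(A vs P,X) = 9
u_1(B vs P,X) = 0
u_1(C vs P,X) = 1
u_1(D vs P,X) = 4
u_1(E vs P,X) = 2
max payoff 9 at {A}

argmax u_1 = {A}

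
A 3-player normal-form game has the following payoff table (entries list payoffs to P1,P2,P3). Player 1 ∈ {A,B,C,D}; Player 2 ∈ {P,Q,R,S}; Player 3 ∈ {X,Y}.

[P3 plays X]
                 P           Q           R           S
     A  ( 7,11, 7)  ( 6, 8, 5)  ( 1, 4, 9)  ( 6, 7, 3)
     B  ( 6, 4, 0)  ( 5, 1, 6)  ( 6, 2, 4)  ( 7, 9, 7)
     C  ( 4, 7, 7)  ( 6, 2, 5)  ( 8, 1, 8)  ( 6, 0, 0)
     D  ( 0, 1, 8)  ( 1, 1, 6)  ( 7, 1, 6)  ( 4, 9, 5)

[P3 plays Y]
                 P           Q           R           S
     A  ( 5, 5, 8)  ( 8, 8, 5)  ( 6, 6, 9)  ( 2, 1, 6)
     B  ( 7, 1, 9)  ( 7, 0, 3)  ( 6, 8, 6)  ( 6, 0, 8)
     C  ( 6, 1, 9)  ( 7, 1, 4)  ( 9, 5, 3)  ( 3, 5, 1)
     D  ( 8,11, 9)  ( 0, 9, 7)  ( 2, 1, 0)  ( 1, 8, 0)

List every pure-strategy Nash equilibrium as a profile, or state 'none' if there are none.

NE set: (A,Q,Y), (D,P,Y)

(A,P,X): not NE [P3→Y gives 8>7]
(A,P,Y): not NE [P1→D gives 8>5; P2→Q gives 8>5]
(A,Q,X): not NE [P2→P gives 11>8]
(A,Q,Y): NE
(A,R,X): not NE [P1→C gives 8>1; P2→P gives 11>4]
(A,R,Y): not NE [P1→C gives 9>6; P2→Q gives 8>6]
(A,S,X): not NE [P1→B gives 7>6; P2→P gives 11>7; P3→Y gives 6>3]
(A,S,Y): not NE [P1→B gives 6>2; P2→Q gives 8>1]
(B,P,X): not NE [P1→A gives 7>6; P2→S gives 9>4; P3→Y gives 9>0]
(B,P,Y): not NE [P1→D gives 8>7; P2→R gives 8>1]
(B,Q,X): not NE [P1→C gives 6>5; P2→S gives 9>1]
(B,Q,Y): not NE [P1→A gives 8>7; P2→R gives 8>0; P3→X gives 6>3]
(B,R,X): not NE [P1→C gives 8>6; P2→S gives 9>2; P3→Y gives 6>4]
(B,R,Y): not NE [P1→C gives 9>6]
(B,S,X): not NE [P3→Y gives 8>7]
(B,S,Y): not NE [P2→R gives 8>0]
(C,P,X): not NE [P1→A gives 7>4; P3→Y gives 9>7]
(C,P,Y): not NE [P1→D gives 8>6; P2→S gives 5>1]
(C,Q,X): not NE [P2→P gives 7>2]
(C,Q,Y): not NE [P1→A gives 8>7; P2→S gives 5>1; P3→X gives 5>4]
(C,R,X): not NE [P2→P gives 7>1]
(C,R,Y): not NE [P3→X gives 8>3]
(C,S,X): not NE [P1→B gives 7>6; P2→P gives 7>0; P3→Y gives 1>0]
(C,S,Y): not NE [P1→B gives 6>3]
(D,P,X): not NE [P1→A gives 7>0; P2→S gives 9>1; P3→Y gives 9>8]
(D,P,Y): NE
(D,Q,X): not NE [P1→C gives 6>1; P2→S gives 9>1; P3→Y gives 7>6]
(D,Q,Y): not NE [P1→A gives 8>0; P2→P gives 11>9]
(D,R,X): not NE [P1→C gives 8>7; P2→S gives 9>1]
(D,R,Y): not NE [P1→C gives 9>2; P2→P gives 11>1; P3→X gives 6>0]
(D,S,X): not NE [P1→B gives 7>4]
(D,S,Y): not NE [P1→B gives 6>1; P2→P gives 11>8; P3→X gives 5>0]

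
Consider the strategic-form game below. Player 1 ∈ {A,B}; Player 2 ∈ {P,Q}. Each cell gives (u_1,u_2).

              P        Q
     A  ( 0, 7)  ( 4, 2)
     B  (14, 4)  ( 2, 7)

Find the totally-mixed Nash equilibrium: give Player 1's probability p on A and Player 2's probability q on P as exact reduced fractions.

P1 indiff ⇒ q·0+(1-q)·4 = q·14+(1-q)·2 ⇒ q(-14) = (1-q)(-2) ⇒ q = 1/8
P2 indiff ⇒ p·7+(1-p)·4 = p·2+(1-p)·7 ⇒ p(5) = (1-p)(3) ⇒ p = 3/8

P1 mixes 3/8 on A; P2 mixes 1/8 on P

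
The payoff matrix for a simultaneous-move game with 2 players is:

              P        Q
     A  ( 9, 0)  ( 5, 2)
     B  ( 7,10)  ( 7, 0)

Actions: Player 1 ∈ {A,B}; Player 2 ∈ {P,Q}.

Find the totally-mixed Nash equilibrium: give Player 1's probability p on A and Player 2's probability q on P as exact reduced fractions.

P1 mixes 5/6 on A; P2 mixes 1/2 on P

P1 indiff ⇒ q·9+(1-q)·5 = q·7+(1-q)·7 ⇒ q(2) = (1-q)(2) ⇒ q = 1/2
P2 indiff ⇒ p·0+(1-p)·10 = p·2+(1-p)·0 ⇒ p(-2) = (1-p)(-10) ⇒ p = 5/6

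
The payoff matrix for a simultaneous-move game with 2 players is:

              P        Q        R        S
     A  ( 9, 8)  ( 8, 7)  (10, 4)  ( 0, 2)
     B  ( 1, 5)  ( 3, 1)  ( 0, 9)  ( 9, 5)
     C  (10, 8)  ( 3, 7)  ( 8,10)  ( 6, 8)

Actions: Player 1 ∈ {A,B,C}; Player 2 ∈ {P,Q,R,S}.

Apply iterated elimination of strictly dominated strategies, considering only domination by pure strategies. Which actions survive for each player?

Remaining: P1:{A,C} P2:{P,R}

P2 drop Q (P beats it: A:8>7 B:5>1 C:8>7)
P2 drop S (R beats it: A:4>2 B:9>5 C:10>8)
P1 drop B (A beats it: P:9>1 R:10>0)
P1→{A,C} P2→{P,R}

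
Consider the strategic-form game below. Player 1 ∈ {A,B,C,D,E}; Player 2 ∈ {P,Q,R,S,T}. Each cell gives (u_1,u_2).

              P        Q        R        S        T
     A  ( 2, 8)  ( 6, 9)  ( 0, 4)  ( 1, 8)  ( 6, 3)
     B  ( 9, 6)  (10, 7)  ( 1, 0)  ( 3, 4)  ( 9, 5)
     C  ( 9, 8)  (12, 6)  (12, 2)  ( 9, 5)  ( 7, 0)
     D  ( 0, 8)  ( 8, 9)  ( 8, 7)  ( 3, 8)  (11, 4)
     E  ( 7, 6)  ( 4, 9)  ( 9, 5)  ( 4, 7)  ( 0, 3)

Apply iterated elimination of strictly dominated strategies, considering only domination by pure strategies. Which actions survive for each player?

P1 drop A (B beats it: P:9>2 Q:10>6 R:1>0 S:3>1 T:9>6)
P1 drop E (C beats it: P:9>7 Q:12>4 R:12>9 S:9>4 T:7>0)
P2 drop R (P beats it: B:6>0 C:8>2 D:8>7)
P2 drop S (Q beats it: B:7>4 C:6>5 D:9>8)
P2 drop T (P beats it: B:6>5 C:8>0 D:8>4)
P1 drop D (B beats it: P:9>0 Q:10>8)
P1→{B,C} P2→{P,Q}

IESDS → P1:{B,C} P2:{P,Q}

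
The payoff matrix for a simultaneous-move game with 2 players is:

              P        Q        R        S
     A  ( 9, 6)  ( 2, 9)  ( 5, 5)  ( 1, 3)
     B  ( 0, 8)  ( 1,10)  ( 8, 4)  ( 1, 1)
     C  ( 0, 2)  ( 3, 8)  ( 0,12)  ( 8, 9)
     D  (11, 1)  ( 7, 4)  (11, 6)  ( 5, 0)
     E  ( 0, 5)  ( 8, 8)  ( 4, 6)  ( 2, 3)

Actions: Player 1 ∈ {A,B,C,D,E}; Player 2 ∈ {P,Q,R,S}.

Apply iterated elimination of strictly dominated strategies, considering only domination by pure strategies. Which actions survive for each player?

P1 drop A (D beats it: P:11>9 Q:7>2 R:11>5 S:5>1)
P1 drop B (D beats it: P:11>0 Q:7>1 R:11>8 S:5>1)
P2 drop P (Q beats it: C:8>2 D:4>1 E:8>5)
P2 drop S (R beats it: C:12>9 D:6>0 E:6>3)
P1 drop C (D beats it: Q:7>3 R:11>0)
P1→{D,E} P2→{Q,R}

IESDS → P1:{D,E} P2:{Q,R}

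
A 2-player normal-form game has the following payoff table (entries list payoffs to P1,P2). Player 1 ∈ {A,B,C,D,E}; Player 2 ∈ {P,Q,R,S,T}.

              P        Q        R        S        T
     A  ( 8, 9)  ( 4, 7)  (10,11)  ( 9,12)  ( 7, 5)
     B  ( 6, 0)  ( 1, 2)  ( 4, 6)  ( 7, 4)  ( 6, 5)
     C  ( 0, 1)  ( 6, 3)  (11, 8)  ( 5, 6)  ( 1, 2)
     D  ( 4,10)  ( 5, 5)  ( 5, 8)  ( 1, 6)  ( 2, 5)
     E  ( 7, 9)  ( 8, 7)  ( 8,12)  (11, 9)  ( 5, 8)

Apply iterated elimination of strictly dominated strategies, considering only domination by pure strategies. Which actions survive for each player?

P1 drop B (A beats it: P:8>6 Q:4>1 R:10>4 S:9>7 T:7>6)
P1 drop D (E beats it: P:7>4 Q:8>5 R:8>5 S:11>1 T:5>2)
P2 drop P (R beats it: A:11>9 C:8>1 E:12>9)
P2 drop Q (R beats it: A:11>7 C:8>3 E:12>7)
P2 drop T (R beats it: A:11>5 C:8>2 E:12>8)
P1→{A,C,E} P2→{R,S}

Survivors P1:{A,C,E} P2:{R,S}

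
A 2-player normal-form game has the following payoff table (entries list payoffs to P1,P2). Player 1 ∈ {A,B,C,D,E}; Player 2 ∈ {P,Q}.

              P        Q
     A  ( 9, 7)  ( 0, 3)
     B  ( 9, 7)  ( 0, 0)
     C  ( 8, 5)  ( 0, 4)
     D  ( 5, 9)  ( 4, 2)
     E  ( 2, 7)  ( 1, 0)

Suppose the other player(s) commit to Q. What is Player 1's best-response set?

P1 best: {D}

u_1(A vs Q) = 0
u_1(B vs Q) = 0
u_1(C vs Q) = 0
u_1(D vs Q) = 4
u_1(E vs Q) = 1
max payoff 4 at {D}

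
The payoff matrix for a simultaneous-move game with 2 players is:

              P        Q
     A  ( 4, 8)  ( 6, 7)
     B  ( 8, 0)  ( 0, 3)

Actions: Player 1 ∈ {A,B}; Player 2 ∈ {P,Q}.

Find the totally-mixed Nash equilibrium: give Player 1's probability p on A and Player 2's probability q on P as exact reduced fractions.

P1 mixes 3/4 on A; P2 mixes 3/5 on P

P1 indiff ⇒ q·4+(1-q)·6 = q·8+(1-q)·0 ⇒ q(-4) = (1-q)(-6) ⇒ q = 3/5
P2 indiff ⇒ p·8+(1-p)·0 = p·7+(1-p)·3 ⇒ p(1) = (1-p)(3) ⇒ p = 3/4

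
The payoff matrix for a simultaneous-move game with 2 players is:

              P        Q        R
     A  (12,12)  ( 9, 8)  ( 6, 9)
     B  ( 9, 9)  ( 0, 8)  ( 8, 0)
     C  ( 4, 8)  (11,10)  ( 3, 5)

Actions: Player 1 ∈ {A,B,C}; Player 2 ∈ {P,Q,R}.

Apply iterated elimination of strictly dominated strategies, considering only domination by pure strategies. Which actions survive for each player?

P2 drop R (P beats it: A:12>9 B:9>0 C:8>5)
P1 drop B (A beats it: P:12>9 Q:9>0)
P1→{A,C} P2→{P,Q}

IESDS → P1:{A,C} P2:{P,Q}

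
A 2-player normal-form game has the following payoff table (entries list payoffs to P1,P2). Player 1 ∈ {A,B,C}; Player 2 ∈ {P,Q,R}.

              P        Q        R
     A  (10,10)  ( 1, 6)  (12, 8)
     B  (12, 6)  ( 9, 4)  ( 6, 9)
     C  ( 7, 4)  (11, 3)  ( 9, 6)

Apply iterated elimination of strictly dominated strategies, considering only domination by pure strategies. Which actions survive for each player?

P2 drop Q (P beats it: A:10>6 B:6>4 C:4>3)
P1 drop C (A beats it: P:10>7 R:12>9)
P1→{A,B} P2→{P,R}

Remaining: P1:{A,B} P2:{P,R}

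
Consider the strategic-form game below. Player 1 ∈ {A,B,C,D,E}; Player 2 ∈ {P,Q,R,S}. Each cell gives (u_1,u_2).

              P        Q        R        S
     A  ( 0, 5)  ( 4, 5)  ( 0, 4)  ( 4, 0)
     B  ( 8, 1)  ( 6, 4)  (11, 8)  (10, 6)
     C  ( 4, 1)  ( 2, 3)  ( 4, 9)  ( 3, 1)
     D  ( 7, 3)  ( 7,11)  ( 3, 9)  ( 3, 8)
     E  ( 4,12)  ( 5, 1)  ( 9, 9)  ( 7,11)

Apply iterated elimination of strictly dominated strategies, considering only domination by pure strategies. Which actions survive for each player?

Remaining: P1:{B,D} P2:{Q,R}

P1 drop A (B beats it: P:8>0 Q:6>4 R:11>0 S:10>4)
P1 drop C (B beats it: P:8>4 Q:6>2 R:11>4 S:10>3)
P1 drop E (B beats it: P:8>4 Q:6>5 R:11>9 S:10>7)
P2 drop P (Q beats it: B:4>1 D:11>3)
P2 drop S (R beats it: B:8>6 D:9>8)
P1→{B,D} P2→{Q,R}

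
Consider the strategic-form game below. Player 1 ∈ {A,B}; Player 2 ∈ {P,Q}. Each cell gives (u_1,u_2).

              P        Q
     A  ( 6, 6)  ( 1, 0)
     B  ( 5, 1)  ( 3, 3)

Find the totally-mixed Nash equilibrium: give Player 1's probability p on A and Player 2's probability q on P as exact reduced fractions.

p=1/4, q=2/3

P1 indiff ⇒ q·6+(1-q)·1 = q·5+(1-q)·3 ⇒ q(1) = (1-q)(2) ⇒ q = 2/3
P2 indiff ⇒ p·6+(1-p)·1 = p·0+(1-p)·3 ⇒ p(6) = (1-p)(2) ⇒ p = 1/4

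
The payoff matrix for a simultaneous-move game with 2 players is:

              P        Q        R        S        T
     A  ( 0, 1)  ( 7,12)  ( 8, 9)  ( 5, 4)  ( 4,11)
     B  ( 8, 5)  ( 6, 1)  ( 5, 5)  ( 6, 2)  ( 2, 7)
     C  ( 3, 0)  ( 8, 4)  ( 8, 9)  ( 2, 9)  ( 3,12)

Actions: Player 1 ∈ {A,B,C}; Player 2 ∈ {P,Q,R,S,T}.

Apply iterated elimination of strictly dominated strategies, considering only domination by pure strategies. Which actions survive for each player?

Survivors P1:{A,C} P2:{Q,T}

P2 drop P (T beats it: A:11>1 B:7>5 C:12>0)
P2 drop R (T beats it: A:11>9 B:7>5 C:12>9)
P2 drop S (T beats it: A:11>4 B:7>2 C:12>9)
P1 drop B (A beats it: Q:7>6 T:4>2)
P1→{A,C} P2→{Q,T}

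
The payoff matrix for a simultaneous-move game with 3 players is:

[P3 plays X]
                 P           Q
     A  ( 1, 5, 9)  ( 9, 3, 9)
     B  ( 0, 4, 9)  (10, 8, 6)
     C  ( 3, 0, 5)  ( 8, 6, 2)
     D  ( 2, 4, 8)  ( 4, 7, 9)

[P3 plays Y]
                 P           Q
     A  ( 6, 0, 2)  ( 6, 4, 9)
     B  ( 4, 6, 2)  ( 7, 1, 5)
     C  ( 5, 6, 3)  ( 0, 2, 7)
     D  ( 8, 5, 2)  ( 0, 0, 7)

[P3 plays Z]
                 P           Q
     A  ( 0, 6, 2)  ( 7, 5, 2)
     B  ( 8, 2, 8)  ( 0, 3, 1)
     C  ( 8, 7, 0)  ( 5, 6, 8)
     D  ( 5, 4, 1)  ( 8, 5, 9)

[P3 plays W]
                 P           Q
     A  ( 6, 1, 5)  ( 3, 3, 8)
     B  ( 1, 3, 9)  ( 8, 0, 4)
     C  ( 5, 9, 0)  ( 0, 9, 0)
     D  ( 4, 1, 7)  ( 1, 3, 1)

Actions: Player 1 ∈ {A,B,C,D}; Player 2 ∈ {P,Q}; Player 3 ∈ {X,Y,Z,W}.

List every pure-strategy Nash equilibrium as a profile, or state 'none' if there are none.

NE set: (B,Q,X), (D,Q,Z)

(A,P,X): not NE [P1→C gives 3>1]
(A,P,Y): not NE [P1→D gives 8>6; P2→Q gives 4>0; P3→X gives 9>2]
(A,P,Z): not NE [P1→C gives 8>0; P3→X gives 9>2]
(A,P,W): not NE [P2→Q gives 3>1; P3→X gives 9>5]
(A,Q,X): not NE [P1→B gives 10>9; P2→P gives 5>3]
(A,Q,Y): not NE [P1→B gives 7>6]
(A,Q,Z): not NE [P1→D gives 8>7; P2→P gives 6>5; P3→Y gives 9>2]
(A,Q,W): not NE [P1→B gives 8>3; P3→Y gives 9>8]
(B,P,X): not NE [P1→C gives 3>0; P2→Q gives 8>4]
(B,P,Y): not NE [P1→D gives 8>4; P3→W gives 9>2]
(B,P,Z): not NE [P2→Q gives 3>2; P3→W gives 9>8]
(B,P,W): not NE [P1→A gives 6>1]
(B,Q,X): NE
(B,Q,Y): not NE [P2→P gives 6>1; P3→X gives 6>5]
(B,Q,Z): not NE [P1→D gives 8>0; P3→X gives 6>1]
(B,Q,W): not NE [P2→P gives 3>0; P3→X gives 6>4]
(C,P,X): not NE [P2→Q gives 6>0]
(C,P,Y): not NE [P1→D gives 8>5; P3→X gives 5>3]
(C,P,Z): not NE [P3→X gives 5>0]
(C,P,W): not NE [P1→A gives 6>5; P3→X gives 5>0]
(C,Q,X): not NE [P1→B gives 10>8; P3→Z gives 8>2]
(C,Q,Y): not NE [P1→B gives 7>0; P2→P gives 6>2; P3→Z gives 8>7]
(C,Q,Z): not NE [P1→D gives 8>5; P2→P gives 7>6]
(C,Q,W): not NE [P1→B gives 8>0; P3→Z gives 8>0]
(D,P,X): not NE [P1→C gives 3>2; P2→Q gives 7>4]
(D,P,Y): not NE [P3→X gives 8>2]
(D,P,Z): not NE [P1→C gives 8>5; P2→Q gives 5>4; P3→X gives 8>1]
(D,P,W): not NE [P1→A gives 6>4; P2→Q gives 3>1; P3→X gives 8>7]
(D,Q,X): not NE [P1→B gives 10>4]
(D,Q,Y): not NE [P1→B gives 7>0; P2→P gives 5>0; P3→Z gives 9>7]
(D,Q,Z): NE
(D,Q,W): not NE [P1→B gives 8>1; P3→Z gives 9>1]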